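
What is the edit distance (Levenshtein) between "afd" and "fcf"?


Computing edit distance: "afd" -> "fcf"
DP table:
           f    c    f
      0    1    2    3
  a   1    1    2    3
  f   2    1    2    2
  d   3    2    2    3
Edit distance = dp[3][3] = 3

3


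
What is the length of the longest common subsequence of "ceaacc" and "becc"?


LCS of "ceaacc" and "becc"
DP table:
           b    e    c    c
      0    0    0    0    0
  c   0    0    0    1    1
  e   0    0    1    1    1
  a   0    0    1    1    1
  a   0    0    1    1    1
  c   0    0    1    2    2
  c   0    0    1    2    3
LCS length = dp[6][4] = 3

3


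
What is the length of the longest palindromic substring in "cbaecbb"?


Input: "cbaecbb"
Checking substrings for palindromes:
  [5:7] "bb" (len 2) => palindrome
Longest palindromic substring: "bb" with length 2

2


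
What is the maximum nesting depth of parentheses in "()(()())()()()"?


Input: "()(()())()()()"
Tracking depth:
  Position 0 '(': depth becomes 1
  Position 1 ')': depth becomes 0
  Position 2 '(': depth becomes 1
  Position 3 '(': depth becomes 2
  Position 4 ')': depth becomes 1
  Position 5 '(': depth becomes 2
  Position 6 ')': depth becomes 1
  Position 7 ')': depth becomes 0
  Position 8 '(': depth becomes 1
  Position 9 ')': depth becomes 0
  Position 10 '(': depth becomes 1
  Position 11 ')': depth becomes 0
  Position 12 '(': depth becomes 1
  Position 13 ')': depth becomes 0
Maximum depth reached: 2

2


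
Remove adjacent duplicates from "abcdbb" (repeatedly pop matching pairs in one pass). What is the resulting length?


Input: abcdbb
Stack-based adjacent duplicate removal:
  Read 'a': push. Stack: a
  Read 'b': push. Stack: ab
  Read 'c': push. Stack: abc
  Read 'd': push. Stack: abcd
  Read 'b': push. Stack: abcdb
  Read 'b': matches stack top 'b' => pop. Stack: abcd
Final stack: "abcd" (length 4)

4


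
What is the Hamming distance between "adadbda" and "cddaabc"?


Comparing "adadbda" and "cddaabc" position by position:
  Position 0: 'a' vs 'c' => differ
  Position 1: 'd' vs 'd' => same
  Position 2: 'a' vs 'd' => differ
  Position 3: 'd' vs 'a' => differ
  Position 4: 'b' vs 'a' => differ
  Position 5: 'd' vs 'b' => differ
  Position 6: 'a' vs 'c' => differ
Total differences (Hamming distance): 6

6


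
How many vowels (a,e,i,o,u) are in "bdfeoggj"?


Input: bdfeoggj
Checking each character:
  'b' at position 0: consonant
  'd' at position 1: consonant
  'f' at position 2: consonant
  'e' at position 3: vowel (running total: 1)
  'o' at position 4: vowel (running total: 2)
  'g' at position 5: consonant
  'g' at position 6: consonant
  'j' at position 7: consonant
Total vowels: 2

2


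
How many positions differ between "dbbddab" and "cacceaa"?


Comparing "dbbddab" and "cacceaa" position by position:
  Position 0: 'd' vs 'c' => DIFFER
  Position 1: 'b' vs 'a' => DIFFER
  Position 2: 'b' vs 'c' => DIFFER
  Position 3: 'd' vs 'c' => DIFFER
  Position 4: 'd' vs 'e' => DIFFER
  Position 5: 'a' vs 'a' => same
  Position 6: 'b' vs 'a' => DIFFER
Positions that differ: 6

6


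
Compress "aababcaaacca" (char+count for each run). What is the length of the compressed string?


Input: aababcaaacca
Runs:
  'a' x 2 => "a2"
  'b' x 1 => "b1"
  'a' x 1 => "a1"
  'b' x 1 => "b1"
  'c' x 1 => "c1"
  'a' x 3 => "a3"
  'c' x 2 => "c2"
  'a' x 1 => "a1"
Compressed: "a2b1a1b1c1a3c2a1"
Compressed length: 16

16


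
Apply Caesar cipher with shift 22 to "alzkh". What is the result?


Caesar cipher: shift "alzkh" by 22
  'a' (pos 0) + 22 = pos 22 = 'w'
  'l' (pos 11) + 22 = pos 7 = 'h'
  'z' (pos 25) + 22 = pos 21 = 'v'
  'k' (pos 10) + 22 = pos 6 = 'g'
  'h' (pos 7) + 22 = pos 3 = 'd'
Result: whvgd

whvgd


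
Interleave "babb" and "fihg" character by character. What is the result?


Interleaving "babb" and "fihg":
  Position 0: 'b' from first, 'f' from second => "bf"
  Position 1: 'a' from first, 'i' from second => "ai"
  Position 2: 'b' from first, 'h' from second => "bh"
  Position 3: 'b' from first, 'g' from second => "bg"
Result: bfaibhbg

bfaibhbg


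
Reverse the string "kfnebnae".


Input: kfnebnae
Reading characters right to left:
  Position 7: 'e'
  Position 6: 'a'
  Position 5: 'n'
  Position 4: 'b'
  Position 3: 'e'
  Position 2: 'n'
  Position 1: 'f'
  Position 0: 'k'
Reversed: eanbenfk

eanbenfk


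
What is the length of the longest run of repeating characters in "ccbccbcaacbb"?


Input: "ccbccbcaacbb"
Scanning for longest run:
  Position 1 ('c'): continues run of 'c', length=2
  Position 2 ('b'): new char, reset run to 1
  Position 3 ('c'): new char, reset run to 1
  Position 4 ('c'): continues run of 'c', length=2
  Position 5 ('b'): new char, reset run to 1
  Position 6 ('c'): new char, reset run to 1
  Position 7 ('a'): new char, reset run to 1
  Position 8 ('a'): continues run of 'a', length=2
  Position 9 ('c'): new char, reset run to 1
  Position 10 ('b'): new char, reset run to 1
  Position 11 ('b'): continues run of 'b', length=2
Longest run: 'c' with length 2

2


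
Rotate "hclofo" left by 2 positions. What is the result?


Input: "hclofo", rotate left by 2
First 2 characters: "hc"
Remaining characters: "lofo"
Concatenate remaining + first: "lofo" + "hc" = "lofohc"

lofohc


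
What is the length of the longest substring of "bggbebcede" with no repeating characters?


Input: "bggbebcede"
Sliding window (track last position of each char):
  Position 0 ('b'): window [0,0] length 1 -- new best
  Position 1 ('g'): window [0,1] length 2 -- new best
  Position 2 ('g'): repeat (last at 1), move window start to 2
  Position 2 ('g'): window [2,2] length 1
  Position 3 ('b'): window [2,3] length 2
  Position 4 ('e'): window [2,4] length 3 -- new best
  Position 5 ('b'): repeat (last at 3), move window start to 4
  Position 5 ('b'): window [4,5] length 2
  Position 6 ('c'): window [4,6] length 3
  Position 7 ('e'): repeat (last at 4), move window start to 5
  Position 7 ('e'): window [5,7] length 3
  Position 8 ('d'): window [5,8] length 4 -- new best
  Position 9 ('e'): repeat (last at 7), move window start to 8
  Position 9 ('e'): window [8,9] length 2
Longest substring with no repeats: "bced" with length 4

4


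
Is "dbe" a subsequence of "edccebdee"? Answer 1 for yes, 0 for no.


Check if "dbe" is a subsequence of "edccebdee"
Greedy scan:
  Position 0 ('e'): no match needed
  Position 1 ('d'): matches sub[0] = 'd'
  Position 2 ('c'): no match needed
  Position 3 ('c'): no match needed
  Position 4 ('e'): no match needed
  Position 5 ('b'): matches sub[1] = 'b'
  Position 6 ('d'): no match needed
  Position 7 ('e'): matches sub[2] = 'e'
  Position 8 ('e'): no match needed
All 3 characters matched => is a subsequence

1


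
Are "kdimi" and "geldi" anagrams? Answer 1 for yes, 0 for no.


Strings: "kdimi", "geldi"
Sorted first:  diikm
Sorted second: degil
Differ at position 1: 'i' vs 'e' => not anagrams

0


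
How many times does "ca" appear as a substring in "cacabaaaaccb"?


Searching for "ca" in "cacabaaaaccb"
Scanning each position:
  Position 0: "ca" => MATCH
  Position 1: "ac" => no
  Position 2: "ca" => MATCH
  Position 3: "ab" => no
  Position 4: "ba" => no
  Position 5: "aa" => no
  Position 6: "aa" => no
  Position 7: "aa" => no
  Position 8: "ac" => no
  Position 9: "cc" => no
  Position 10: "cb" => no
Total occurrences: 2

2


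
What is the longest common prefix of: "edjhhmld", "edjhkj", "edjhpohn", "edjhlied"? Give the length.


Words: edjhhmld, edjhkj, edjhpohn, edjhlied
  Position 0: all 'e' => match
  Position 1: all 'd' => match
  Position 2: all 'j' => match
  Position 3: all 'h' => match
  Position 4: ('h', 'k', 'p', 'l') => mismatch, stop
LCP = "edjh" (length 4)

4


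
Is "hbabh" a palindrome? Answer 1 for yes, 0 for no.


Input: hbabh
Reversed: hbabh
  Compare pos 0 ('h') with pos 4 ('h'): match
  Compare pos 1 ('b') with pos 3 ('b'): match
Result: palindrome

1


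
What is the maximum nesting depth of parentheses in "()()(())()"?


Input: "()()(())()"
Tracking depth:
  Position 0 '(': depth becomes 1
  Position 1 ')': depth becomes 0
  Position 2 '(': depth becomes 1
  Position 3 ')': depth becomes 0
  Position 4 '(': depth becomes 1
  Position 5 '(': depth becomes 2
  Position 6 ')': depth becomes 1
  Position 7 ')': depth becomes 0
  Position 8 '(': depth becomes 1
  Position 9 ')': depth becomes 0
Maximum depth reached: 2

2


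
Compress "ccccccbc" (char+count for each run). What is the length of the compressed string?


Input: ccccccbc
Runs:
  'c' x 6 => "c6"
  'b' x 1 => "b1"
  'c' x 1 => "c1"
Compressed: "c6b1c1"
Compressed length: 6

6


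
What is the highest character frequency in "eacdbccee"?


Input: eacdbccee
Character counts:
  'a': 1
  'b': 1
  'c': 3
  'd': 1
  'e': 3
Maximum frequency: 3

3


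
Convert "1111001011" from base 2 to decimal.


Input: "1111001011" in base 2
Positional expansion:
  Digit '1' (value 1) x 2^9 = 512
  Digit '1' (value 1) x 2^8 = 256
  Digit '1' (value 1) x 2^7 = 128
  Digit '1' (value 1) x 2^6 = 64
  Digit '0' (value 0) x 2^5 = 0
  Digit '0' (value 0) x 2^4 = 0
  Digit '1' (value 1) x 2^3 = 8
  Digit '0' (value 0) x 2^2 = 0
  Digit '1' (value 1) x 2^1 = 2
  Digit '1' (value 1) x 2^0 = 1
Sum = 971

971


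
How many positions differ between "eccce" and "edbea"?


Comparing "eccce" and "edbea" position by position:
  Position 0: 'e' vs 'e' => same
  Position 1: 'c' vs 'd' => DIFFER
  Position 2: 'c' vs 'b' => DIFFER
  Position 3: 'c' vs 'e' => DIFFER
  Position 4: 'e' vs 'a' => DIFFER
Positions that differ: 4

4


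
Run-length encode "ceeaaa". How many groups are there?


Input: ceeaaa
Scanning for consecutive runs:
  Group 1: 'c' x 1 (positions 0-0)
  Group 2: 'e' x 2 (positions 1-2)
  Group 3: 'a' x 3 (positions 3-5)
Total groups: 3

3


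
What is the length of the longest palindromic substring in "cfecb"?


Input: "cfecb"
Checking substrings for palindromes:
  No multi-char palindromic substrings found
Longest palindromic substring: "c" with length 1

1


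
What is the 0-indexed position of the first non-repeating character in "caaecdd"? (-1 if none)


Input: caaecdd
Character frequencies:
  'a': 2
  'c': 2
  'd': 2
  'e': 1
Scanning left to right for freq == 1:
  Position 0 ('c'): freq=2, skip
  Position 1 ('a'): freq=2, skip
  Position 2 ('a'): freq=2, skip
  Position 3 ('e'): unique! => answer = 3

3


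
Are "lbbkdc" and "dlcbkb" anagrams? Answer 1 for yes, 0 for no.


Strings: "lbbkdc", "dlcbkb"
Sorted first:  bbcdkl
Sorted second: bbcdkl
Sorted forms match => anagrams

1


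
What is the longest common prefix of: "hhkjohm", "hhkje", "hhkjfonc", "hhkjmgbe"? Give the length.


Words: hhkjohm, hhkje, hhkjfonc, hhkjmgbe
  Position 0: all 'h' => match
  Position 1: all 'h' => match
  Position 2: all 'k' => match
  Position 3: all 'j' => match
  Position 4: ('o', 'e', 'f', 'm') => mismatch, stop
LCP = "hhkj" (length 4)

4


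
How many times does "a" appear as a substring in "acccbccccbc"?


Searching for "a" in "acccbccccbc"
Scanning each position:
  Position 0: "a" => MATCH
  Position 1: "c" => no
  Position 2: "c" => no
  Position 3: "c" => no
  Position 4: "b" => no
  Position 5: "c" => no
  Position 6: "c" => no
  Position 7: "c" => no
  Position 8: "c" => no
  Position 9: "b" => no
  Position 10: "c" => no
Total occurrences: 1

1


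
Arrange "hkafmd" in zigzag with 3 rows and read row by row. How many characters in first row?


Zigzag "hkafmd" into 3 rows:
Placing characters:
  'h' => row 0
  'k' => row 1
  'a' => row 2
  'f' => row 1
  'm' => row 0
  'd' => row 1
Rows:
  Row 0: "hm"
  Row 1: "kfd"
  Row 2: "a"
First row length: 2

2


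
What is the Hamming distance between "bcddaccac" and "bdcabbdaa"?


Comparing "bcddaccac" and "bdcabbdaa" position by position:
  Position 0: 'b' vs 'b' => same
  Position 1: 'c' vs 'd' => differ
  Position 2: 'd' vs 'c' => differ
  Position 3: 'd' vs 'a' => differ
  Position 4: 'a' vs 'b' => differ
  Position 5: 'c' vs 'b' => differ
  Position 6: 'c' vs 'd' => differ
  Position 7: 'a' vs 'a' => same
  Position 8: 'c' vs 'a' => differ
Total differences (Hamming distance): 7

7


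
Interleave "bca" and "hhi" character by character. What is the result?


Interleaving "bca" and "hhi":
  Position 0: 'b' from first, 'h' from second => "bh"
  Position 1: 'c' from first, 'h' from second => "ch"
  Position 2: 'a' from first, 'i' from second => "ai"
Result: bhchai

bhchai


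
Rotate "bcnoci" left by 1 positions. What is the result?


Input: "bcnoci", rotate left by 1
First 1 characters: "b"
Remaining characters: "cnoci"
Concatenate remaining + first: "cnoci" + "b" = "cnocib"

cnocib


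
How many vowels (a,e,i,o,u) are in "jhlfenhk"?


Input: jhlfenhk
Checking each character:
  'j' at position 0: consonant
  'h' at position 1: consonant
  'l' at position 2: consonant
  'f' at position 3: consonant
  'e' at position 4: vowel (running total: 1)
  'n' at position 5: consonant
  'h' at position 6: consonant
  'k' at position 7: consonant
Total vowels: 1

1


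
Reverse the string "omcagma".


Input: omcagma
Reading characters right to left:
  Position 6: 'a'
  Position 5: 'm'
  Position 4: 'g'
  Position 3: 'a'
  Position 2: 'c'
  Position 1: 'm'
  Position 0: 'o'
Reversed: amgacmo

amgacmo


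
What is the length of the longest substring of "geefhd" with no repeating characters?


Input: "geefhd"
Sliding window (track last position of each char):
  Position 0 ('g'): window [0,0] length 1 -- new best
  Position 1 ('e'): window [0,1] length 2 -- new best
  Position 2 ('e'): repeat (last at 1), move window start to 2
  Position 2 ('e'): window [2,2] length 1
  Position 3 ('f'): window [2,3] length 2
  Position 4 ('h'): window [2,4] length 3 -- new best
  Position 5 ('d'): window [2,5] length 4 -- new best
Longest substring with no repeats: "efhd" with length 4

4


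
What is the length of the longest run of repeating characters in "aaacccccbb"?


Input: "aaacccccbb"
Scanning for longest run:
  Position 1 ('a'): continues run of 'a', length=2
  Position 2 ('a'): continues run of 'a', length=3
  Position 3 ('c'): new char, reset run to 1
  Position 4 ('c'): continues run of 'c', length=2
  Position 5 ('c'): continues run of 'c', length=3
  Position 6 ('c'): continues run of 'c', length=4
  Position 7 ('c'): continues run of 'c', length=5
  Position 8 ('b'): new char, reset run to 1
  Position 9 ('b'): continues run of 'b', length=2
Longest run: 'c' with length 5

5


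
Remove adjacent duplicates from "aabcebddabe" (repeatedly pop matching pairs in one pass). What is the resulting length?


Input: aabcebddabe
Stack-based adjacent duplicate removal:
  Read 'a': push. Stack: a
  Read 'a': matches stack top 'a' => pop. Stack: (empty)
  Read 'b': push. Stack: b
  Read 'c': push. Stack: bc
  Read 'e': push. Stack: bce
  Read 'b': push. Stack: bceb
  Read 'd': push. Stack: bcebd
  Read 'd': matches stack top 'd' => pop. Stack: bceb
  Read 'a': push. Stack: bceba
  Read 'b': push. Stack: bcebab
  Read 'e': push. Stack: bcebabe
Final stack: "bcebabe" (length 7)

7


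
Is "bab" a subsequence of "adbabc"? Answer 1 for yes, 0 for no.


Check if "bab" is a subsequence of "adbabc"
Greedy scan:
  Position 0 ('a'): no match needed
  Position 1 ('d'): no match needed
  Position 2 ('b'): matches sub[0] = 'b'
  Position 3 ('a'): matches sub[1] = 'a'
  Position 4 ('b'): matches sub[2] = 'b'
  Position 5 ('c'): no match needed
All 3 characters matched => is a subsequence

1


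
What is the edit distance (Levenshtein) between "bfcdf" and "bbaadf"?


Computing edit distance: "bfcdf" -> "bbaadf"
DP table:
           b    b    a    a    d    f
      0    1    2    3    4    5    6
  b   1    0    1    2    3    4    5
  f   2    1    1    2    3    4    4
  c   3    2    2    2    3    4    5
  d   4    3    3    3    3    3    4
  f   5    4    4    4    4    4    3
Edit distance = dp[5][6] = 3

3


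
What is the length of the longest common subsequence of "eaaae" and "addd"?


LCS of "eaaae" and "addd"
DP table:
           a    d    d    d
      0    0    0    0    0
  e   0    0    0    0    0
  a   0    1    1    1    1
  a   0    1    1    1    1
  a   0    1    1    1    1
  e   0    1    1    1    1
LCS length = dp[5][4] = 1

1


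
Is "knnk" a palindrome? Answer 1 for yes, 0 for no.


Input: knnk
Reversed: knnk
  Compare pos 0 ('k') with pos 3 ('k'): match
  Compare pos 1 ('n') with pos 2 ('n'): match
Result: palindrome

1


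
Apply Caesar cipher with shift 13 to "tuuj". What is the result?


Caesar cipher: shift "tuuj" by 13
  't' (pos 19) + 13 = pos 6 = 'g'
  'u' (pos 20) + 13 = pos 7 = 'h'
  'u' (pos 20) + 13 = pos 7 = 'h'
  'j' (pos 9) + 13 = pos 22 = 'w'
Result: ghhw

ghhw


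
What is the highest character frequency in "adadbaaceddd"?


Input: adadbaaceddd
Character counts:
  'a': 4
  'b': 1
  'c': 1
  'd': 5
  'e': 1
Maximum frequency: 5

5


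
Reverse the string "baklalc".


Input: baklalc
Reading characters right to left:
  Position 6: 'c'
  Position 5: 'l'
  Position 4: 'a'
  Position 3: 'l'
  Position 2: 'k'
  Position 1: 'a'
  Position 0: 'b'
Reversed: clalkab

clalkab


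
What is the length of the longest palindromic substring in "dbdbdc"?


Input: "dbdbdc"
Checking substrings for palindromes:
  [0:5] "dbdbd" (len 5) => palindrome
  [0:3] "dbd" (len 3) => palindrome
  [1:4] "bdb" (len 3) => palindrome
  [2:5] "dbd" (len 3) => palindrome
Longest palindromic substring: "dbdbd" with length 5

5


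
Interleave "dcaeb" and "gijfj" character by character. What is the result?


Interleaving "dcaeb" and "gijfj":
  Position 0: 'd' from first, 'g' from second => "dg"
  Position 1: 'c' from first, 'i' from second => "ci"
  Position 2: 'a' from first, 'j' from second => "aj"
  Position 3: 'e' from first, 'f' from second => "ef"
  Position 4: 'b' from first, 'j' from second => "bj"
Result: dgciajefbj

dgciajefbj


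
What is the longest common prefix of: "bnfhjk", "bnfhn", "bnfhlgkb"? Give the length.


Words: bnfhjk, bnfhn, bnfhlgkb
  Position 0: all 'b' => match
  Position 1: all 'n' => match
  Position 2: all 'f' => match
  Position 3: all 'h' => match
  Position 4: ('j', 'n', 'l') => mismatch, stop
LCP = "bnfh" (length 4)

4


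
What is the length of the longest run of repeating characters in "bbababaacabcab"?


Input: "bbababaacabcab"
Scanning for longest run:
  Position 1 ('b'): continues run of 'b', length=2
  Position 2 ('a'): new char, reset run to 1
  Position 3 ('b'): new char, reset run to 1
  Position 4 ('a'): new char, reset run to 1
  Position 5 ('b'): new char, reset run to 1
  Position 6 ('a'): new char, reset run to 1
  Position 7 ('a'): continues run of 'a', length=2
  Position 8 ('c'): new char, reset run to 1
  Position 9 ('a'): new char, reset run to 1
  Position 10 ('b'): new char, reset run to 1
  Position 11 ('c'): new char, reset run to 1
  Position 12 ('a'): new char, reset run to 1
  Position 13 ('b'): new char, reset run to 1
Longest run: 'b' with length 2

2


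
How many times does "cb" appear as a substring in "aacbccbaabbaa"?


Searching for "cb" in "aacbccbaabbaa"
Scanning each position:
  Position 0: "aa" => no
  Position 1: "ac" => no
  Position 2: "cb" => MATCH
  Position 3: "bc" => no
  Position 4: "cc" => no
  Position 5: "cb" => MATCH
  Position 6: "ba" => no
  Position 7: "aa" => no
  Position 8: "ab" => no
  Position 9: "bb" => no
  Position 10: "ba" => no
  Position 11: "aa" => no
Total occurrences: 2

2


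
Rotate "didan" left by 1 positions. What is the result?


Input: "didan", rotate left by 1
First 1 characters: "d"
Remaining characters: "idan"
Concatenate remaining + first: "idan" + "d" = "idand"

idand


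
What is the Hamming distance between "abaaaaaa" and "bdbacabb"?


Comparing "abaaaaaa" and "bdbacabb" position by position:
  Position 0: 'a' vs 'b' => differ
  Position 1: 'b' vs 'd' => differ
  Position 2: 'a' vs 'b' => differ
  Position 3: 'a' vs 'a' => same
  Position 4: 'a' vs 'c' => differ
  Position 5: 'a' vs 'a' => same
  Position 6: 'a' vs 'b' => differ
  Position 7: 'a' vs 'b' => differ
Total differences (Hamming distance): 6

6


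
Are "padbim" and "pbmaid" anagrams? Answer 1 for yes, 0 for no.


Strings: "padbim", "pbmaid"
Sorted first:  abdimp
Sorted second: abdimp
Sorted forms match => anagrams

1


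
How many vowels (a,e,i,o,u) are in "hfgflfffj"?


Input: hfgflfffj
Checking each character:
  'h' at position 0: consonant
  'f' at position 1: consonant
  'g' at position 2: consonant
  'f' at position 3: consonant
  'l' at position 4: consonant
  'f' at position 5: consonant
  'f' at position 6: consonant
  'f' at position 7: consonant
  'j' at position 8: consonant
Total vowels: 0

0


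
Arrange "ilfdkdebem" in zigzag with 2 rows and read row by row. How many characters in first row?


Zigzag "ilfdkdebem" into 2 rows:
Placing characters:
  'i' => row 0
  'l' => row 1
  'f' => row 0
  'd' => row 1
  'k' => row 0
  'd' => row 1
  'e' => row 0
  'b' => row 1
  'e' => row 0
  'm' => row 1
Rows:
  Row 0: "ifkee"
  Row 1: "lddbm"
First row length: 5

5


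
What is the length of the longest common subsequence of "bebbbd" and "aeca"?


LCS of "bebbbd" and "aeca"
DP table:
           a    e    c    a
      0    0    0    0    0
  b   0    0    0    0    0
  e   0    0    1    1    1
  b   0    0    1    1    1
  b   0    0    1    1    1
  b   0    0    1    1    1
  d   0    0    1    1    1
LCS length = dp[6][4] = 1

1


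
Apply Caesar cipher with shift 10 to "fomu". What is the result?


Caesar cipher: shift "fomu" by 10
  'f' (pos 5) + 10 = pos 15 = 'p'
  'o' (pos 14) + 10 = pos 24 = 'y'
  'm' (pos 12) + 10 = pos 22 = 'w'
  'u' (pos 20) + 10 = pos 4 = 'e'
Result: pywe

pywe


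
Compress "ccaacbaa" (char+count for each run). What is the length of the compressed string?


Input: ccaacbaa
Runs:
  'c' x 2 => "c2"
  'a' x 2 => "a2"
  'c' x 1 => "c1"
  'b' x 1 => "b1"
  'a' x 2 => "a2"
Compressed: "c2a2c1b1a2"
Compressed length: 10

10


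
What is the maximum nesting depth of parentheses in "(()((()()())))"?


Input: "(()((()()())))"
Tracking depth:
  Position 0 '(': depth becomes 1
  Position 1 '(': depth becomes 2
  Position 2 ')': depth becomes 1
  Position 3 '(': depth becomes 2
  Position 4 '(': depth becomes 3
  Position 5 '(': depth becomes 4
  Position 6 ')': depth becomes 3
  Position 7 '(': depth becomes 4
  Position 8 ')': depth becomes 3
  Position 9 '(': depth becomes 4
  Position 10 ')': depth becomes 3
  Position 11 ')': depth becomes 2
  Position 12 ')': depth becomes 1
  Position 13 ')': depth becomes 0
Maximum depth reached: 4

4


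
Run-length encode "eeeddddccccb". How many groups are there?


Input: eeeddddccccb
Scanning for consecutive runs:
  Group 1: 'e' x 3 (positions 0-2)
  Group 2: 'd' x 4 (positions 3-6)
  Group 3: 'c' x 4 (positions 7-10)
  Group 4: 'b' x 1 (positions 11-11)
Total groups: 4

4


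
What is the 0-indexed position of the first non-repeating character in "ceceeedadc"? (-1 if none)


Input: ceceeedadc
Character frequencies:
  'a': 1
  'c': 3
  'd': 2
  'e': 4
Scanning left to right for freq == 1:
  Position 0 ('c'): freq=3, skip
  Position 1 ('e'): freq=4, skip
  Position 2 ('c'): freq=3, skip
  Position 3 ('e'): freq=4, skip
  Position 4 ('e'): freq=4, skip
  Position 5 ('e'): freq=4, skip
  Position 6 ('d'): freq=2, skip
  Position 7 ('a'): unique! => answer = 7

7


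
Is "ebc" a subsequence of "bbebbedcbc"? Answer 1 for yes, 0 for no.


Check if "ebc" is a subsequence of "bbebbedcbc"
Greedy scan:
  Position 0 ('b'): no match needed
  Position 1 ('b'): no match needed
  Position 2 ('e'): matches sub[0] = 'e'
  Position 3 ('b'): matches sub[1] = 'b'
  Position 4 ('b'): no match needed
  Position 5 ('e'): no match needed
  Position 6 ('d'): no match needed
  Position 7 ('c'): matches sub[2] = 'c'
  Position 8 ('b'): no match needed
  Position 9 ('c'): no match needed
All 3 characters matched => is a subsequence

1


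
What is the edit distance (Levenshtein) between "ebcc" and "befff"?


Computing edit distance: "ebcc" -> "befff"
DP table:
           b    e    f    f    f
      0    1    2    3    4    5
  e   1    1    1    2    3    4
  b   2    1    2    2    3    4
  c   3    2    2    3    3    4
  c   4    3    3    3    4    4
Edit distance = dp[4][5] = 4

4


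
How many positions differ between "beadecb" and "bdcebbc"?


Comparing "beadecb" and "bdcebbc" position by position:
  Position 0: 'b' vs 'b' => same
  Position 1: 'e' vs 'd' => DIFFER
  Position 2: 'a' vs 'c' => DIFFER
  Position 3: 'd' vs 'e' => DIFFER
  Position 4: 'e' vs 'b' => DIFFER
  Position 5: 'c' vs 'b' => DIFFER
  Position 6: 'b' vs 'c' => DIFFER
Positions that differ: 6

6


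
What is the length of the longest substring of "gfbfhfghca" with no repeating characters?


Input: "gfbfhfghca"
Sliding window (track last position of each char):
  Position 0 ('g'): window [0,0] length 1 -- new best
  Position 1 ('f'): window [0,1] length 2 -- new best
  Position 2 ('b'): window [0,2] length 3 -- new best
  Position 3 ('f'): repeat (last at 1), move window start to 2
  Position 3 ('f'): window [2,3] length 2
  Position 4 ('h'): window [2,4] length 3
  Position 5 ('f'): repeat (last at 3), move window start to 4
  Position 5 ('f'): window [4,5] length 2
  Position 6 ('g'): window [4,6] length 3
  Position 7 ('h'): repeat (last at 4), move window start to 5
  Position 7 ('h'): window [5,7] length 3
  Position 8 ('c'): window [5,8] length 4 -- new best
  Position 9 ('a'): window [5,9] length 5 -- new best
Longest substring with no repeats: "fghca" with length 5

5


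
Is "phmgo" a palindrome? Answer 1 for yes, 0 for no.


Input: phmgo
Reversed: ogmhp
  Compare pos 0 ('p') with pos 4 ('o'): MISMATCH
  Compare pos 1 ('h') with pos 3 ('g'): MISMATCH
Result: not a palindrome

0


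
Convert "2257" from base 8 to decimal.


Input: "2257" in base 8
Positional expansion:
  Digit '2' (value 2) x 8^3 = 1024
  Digit '2' (value 2) x 8^2 = 128
  Digit '5' (value 5) x 8^1 = 40
  Digit '7' (value 7) x 8^0 = 7
Sum = 1199

1199


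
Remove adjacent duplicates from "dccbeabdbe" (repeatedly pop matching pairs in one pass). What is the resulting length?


Input: dccbeabdbe
Stack-based adjacent duplicate removal:
  Read 'd': push. Stack: d
  Read 'c': push. Stack: dc
  Read 'c': matches stack top 'c' => pop. Stack: d
  Read 'b': push. Stack: db
  Read 'e': push. Stack: dbe
  Read 'a': push. Stack: dbea
  Read 'b': push. Stack: dbeab
  Read 'd': push. Stack: dbeabd
  Read 'b': push. Stack: dbeabdb
  Read 'e': push. Stack: dbeabdbe
Final stack: "dbeabdbe" (length 8)

8


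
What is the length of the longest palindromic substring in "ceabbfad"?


Input: "ceabbfad"
Checking substrings for palindromes:
  [3:5] "bb" (len 2) => palindrome
Longest palindromic substring: "bb" with length 2

2


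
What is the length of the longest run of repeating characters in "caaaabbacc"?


Input: "caaaabbacc"
Scanning for longest run:
  Position 1 ('a'): new char, reset run to 1
  Position 2 ('a'): continues run of 'a', length=2
  Position 3 ('a'): continues run of 'a', length=3
  Position 4 ('a'): continues run of 'a', length=4
  Position 5 ('b'): new char, reset run to 1
  Position 6 ('b'): continues run of 'b', length=2
  Position 7 ('a'): new char, reset run to 1
  Position 8 ('c'): new char, reset run to 1
  Position 9 ('c'): continues run of 'c', length=2
Longest run: 'a' with length 4

4


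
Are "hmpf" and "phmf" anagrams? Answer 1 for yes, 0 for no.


Strings: "hmpf", "phmf"
Sorted first:  fhmp
Sorted second: fhmp
Sorted forms match => anagrams

1


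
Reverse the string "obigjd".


Input: obigjd
Reading characters right to left:
  Position 5: 'd'
  Position 4: 'j'
  Position 3: 'g'
  Position 2: 'i'
  Position 1: 'b'
  Position 0: 'o'
Reversed: djgibo

djgibo


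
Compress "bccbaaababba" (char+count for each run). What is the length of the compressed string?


Input: bccbaaababba
Runs:
  'b' x 1 => "b1"
  'c' x 2 => "c2"
  'b' x 1 => "b1"
  'a' x 3 => "a3"
  'b' x 1 => "b1"
  'a' x 1 => "a1"
  'b' x 2 => "b2"
  'a' x 1 => "a1"
Compressed: "b1c2b1a3b1a1b2a1"
Compressed length: 16

16


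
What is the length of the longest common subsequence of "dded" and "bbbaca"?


LCS of "dded" and "bbbaca"
DP table:
           b    b    b    a    c    a
      0    0    0    0    0    0    0
  d   0    0    0    0    0    0    0
  d   0    0    0    0    0    0    0
  e   0    0    0    0    0    0    0
  d   0    0    0    0    0    0    0
LCS length = dp[4][6] = 0

0


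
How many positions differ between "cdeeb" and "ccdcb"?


Comparing "cdeeb" and "ccdcb" position by position:
  Position 0: 'c' vs 'c' => same
  Position 1: 'd' vs 'c' => DIFFER
  Position 2: 'e' vs 'd' => DIFFER
  Position 3: 'e' vs 'c' => DIFFER
  Position 4: 'b' vs 'b' => same
Positions that differ: 3

3


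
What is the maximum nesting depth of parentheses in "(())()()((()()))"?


Input: "(())()()((()()))"
Tracking depth:
  Position 0 '(': depth becomes 1
  Position 1 '(': depth becomes 2
  Position 2 ')': depth becomes 1
  Position 3 ')': depth becomes 0
  Position 4 '(': depth becomes 1
  Position 5 ')': depth becomes 0
  Position 6 '(': depth becomes 1
  Position 7 ')': depth becomes 0
  Position 8 '(': depth becomes 1
  Position 9 '(': depth becomes 2
  Position 10 '(': depth becomes 3
  Position 11 ')': depth becomes 2
  Position 12 '(': depth becomes 3
  Position 13 ')': depth becomes 2
  Position 14 ')': depth becomes 1
  Position 15 ')': depth becomes 0
Maximum depth reached: 3

3


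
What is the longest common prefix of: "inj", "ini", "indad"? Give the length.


Words: inj, ini, indad
  Position 0: all 'i' => match
  Position 1: all 'n' => match
  Position 2: ('j', 'i', 'd') => mismatch, stop
LCP = "in" (length 2)

2


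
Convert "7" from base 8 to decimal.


Input: "7" in base 8
Positional expansion:
  Digit '7' (value 7) x 8^0 = 7
Sum = 7

7


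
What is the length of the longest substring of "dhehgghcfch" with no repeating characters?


Input: "dhehgghcfch"
Sliding window (track last position of each char):
  Position 0 ('d'): window [0,0] length 1 -- new best
  Position 1 ('h'): window [0,1] length 2 -- new best
  Position 2 ('e'): window [0,2] length 3 -- new best
  Position 3 ('h'): repeat (last at 1), move window start to 2
  Position 3 ('h'): window [2,3] length 2
  Position 4 ('g'): window [2,4] length 3
  Position 5 ('g'): repeat (last at 4), move window start to 5
  Position 5 ('g'): window [5,5] length 1
  Position 6 ('h'): window [5,6] length 2
  Position 7 ('c'): window [5,7] length 3
  Position 8 ('f'): window [5,8] length 4 -- new best
  Position 9 ('c'): repeat (last at 7), move window start to 8
  Position 9 ('c'): window [8,9] length 2
  Position 10 ('h'): window [8,10] length 3
Longest substring with no repeats: "ghcf" with length 4

4


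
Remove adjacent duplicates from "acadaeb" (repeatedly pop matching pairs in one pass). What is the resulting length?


Input: acadaeb
Stack-based adjacent duplicate removal:
  Read 'a': push. Stack: a
  Read 'c': push. Stack: ac
  Read 'a': push. Stack: aca
  Read 'd': push. Stack: acad
  Read 'a': push. Stack: acada
  Read 'e': push. Stack: acadae
  Read 'b': push. Stack: acadaeb
Final stack: "acadaeb" (length 7)

7


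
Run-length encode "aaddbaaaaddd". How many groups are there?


Input: aaddbaaaaddd
Scanning for consecutive runs:
  Group 1: 'a' x 2 (positions 0-1)
  Group 2: 'd' x 2 (positions 2-3)
  Group 3: 'b' x 1 (positions 4-4)
  Group 4: 'a' x 4 (positions 5-8)
  Group 5: 'd' x 3 (positions 9-11)
Total groups: 5

5


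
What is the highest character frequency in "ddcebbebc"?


Input: ddcebbebc
Character counts:
  'b': 3
  'c': 2
  'd': 2
  'e': 2
Maximum frequency: 3

3


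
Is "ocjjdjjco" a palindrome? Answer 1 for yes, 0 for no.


Input: ocjjdjjco
Reversed: ocjjdjjco
  Compare pos 0 ('o') with pos 8 ('o'): match
  Compare pos 1 ('c') with pos 7 ('c'): match
  Compare pos 2 ('j') with pos 6 ('j'): match
  Compare pos 3 ('j') with pos 5 ('j'): match
Result: palindrome

1


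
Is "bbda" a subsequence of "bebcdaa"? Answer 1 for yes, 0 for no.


Check if "bbda" is a subsequence of "bebcdaa"
Greedy scan:
  Position 0 ('b'): matches sub[0] = 'b'
  Position 1 ('e'): no match needed
  Position 2 ('b'): matches sub[1] = 'b'
  Position 3 ('c'): no match needed
  Position 4 ('d'): matches sub[2] = 'd'
  Position 5 ('a'): matches sub[3] = 'a'
  Position 6 ('a'): no match needed
All 4 characters matched => is a subsequence

1


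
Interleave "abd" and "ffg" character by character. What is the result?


Interleaving "abd" and "ffg":
  Position 0: 'a' from first, 'f' from second => "af"
  Position 1: 'b' from first, 'f' from second => "bf"
  Position 2: 'd' from first, 'g' from second => "dg"
Result: afbfdg

afbfdg


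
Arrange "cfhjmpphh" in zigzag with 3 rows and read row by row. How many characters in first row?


Zigzag "cfhjmpphh" into 3 rows:
Placing characters:
  'c' => row 0
  'f' => row 1
  'h' => row 2
  'j' => row 1
  'm' => row 0
  'p' => row 1
  'p' => row 2
  'h' => row 1
  'h' => row 0
Rows:
  Row 0: "cmh"
  Row 1: "fjph"
  Row 2: "hp"
First row length: 3

3


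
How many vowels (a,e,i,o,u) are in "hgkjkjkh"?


Input: hgkjkjkh
Checking each character:
  'h' at position 0: consonant
  'g' at position 1: consonant
  'k' at position 2: consonant
  'j' at position 3: consonant
  'k' at position 4: consonant
  'j' at position 5: consonant
  'k' at position 6: consonant
  'h' at position 7: consonant
Total vowels: 0

0


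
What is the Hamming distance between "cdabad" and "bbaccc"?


Comparing "cdabad" and "bbaccc" position by position:
  Position 0: 'c' vs 'b' => differ
  Position 1: 'd' vs 'b' => differ
  Position 2: 'a' vs 'a' => same
  Position 3: 'b' vs 'c' => differ
  Position 4: 'a' vs 'c' => differ
  Position 5: 'd' vs 'c' => differ
Total differences (Hamming distance): 5

5


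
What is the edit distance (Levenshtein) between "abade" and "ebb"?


Computing edit distance: "abade" -> "ebb"
DP table:
           e    b    b
      0    1    2    3
  a   1    1    2    3
  b   2    2    1    2
  a   3    3    2    2
  d   4    4    3    3
  e   5    4    4    4
Edit distance = dp[5][3] = 4

4


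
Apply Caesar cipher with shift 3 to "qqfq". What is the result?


Caesar cipher: shift "qqfq" by 3
  'q' (pos 16) + 3 = pos 19 = 't'
  'q' (pos 16) + 3 = pos 19 = 't'
  'f' (pos 5) + 3 = pos 8 = 'i'
  'q' (pos 16) + 3 = pos 19 = 't'
Result: ttit

ttit


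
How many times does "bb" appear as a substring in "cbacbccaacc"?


Searching for "bb" in "cbacbccaacc"
Scanning each position:
  Position 0: "cb" => no
  Position 1: "ba" => no
  Position 2: "ac" => no
  Position 3: "cb" => no
  Position 4: "bc" => no
  Position 5: "cc" => no
  Position 6: "ca" => no
  Position 7: "aa" => no
  Position 8: "ac" => no
  Position 9: "cc" => no
Total occurrences: 0

0


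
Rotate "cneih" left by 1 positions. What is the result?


Input: "cneih", rotate left by 1
First 1 characters: "c"
Remaining characters: "neih"
Concatenate remaining + first: "neih" + "c" = "neihc"

neihc


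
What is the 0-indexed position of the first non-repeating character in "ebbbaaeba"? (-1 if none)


Input: ebbbaaeba
Character frequencies:
  'a': 3
  'b': 4
  'e': 2
Scanning left to right for freq == 1:
  Position 0 ('e'): freq=2, skip
  Position 1 ('b'): freq=4, skip
  Position 2 ('b'): freq=4, skip
  Position 3 ('b'): freq=4, skip
  Position 4 ('a'): freq=3, skip
  Position 5 ('a'): freq=3, skip
  Position 6 ('e'): freq=2, skip
  Position 7 ('b'): freq=4, skip
  Position 8 ('a'): freq=3, skip
  No unique character found => answer = -1

-1


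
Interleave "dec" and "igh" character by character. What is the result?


Interleaving "dec" and "igh":
  Position 0: 'd' from first, 'i' from second => "di"
  Position 1: 'e' from first, 'g' from second => "eg"
  Position 2: 'c' from first, 'h' from second => "ch"
Result: diegch

diegch


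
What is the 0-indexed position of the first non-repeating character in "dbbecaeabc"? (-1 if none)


Input: dbbecaeabc
Character frequencies:
  'a': 2
  'b': 3
  'c': 2
  'd': 1
  'e': 2
Scanning left to right for freq == 1:
  Position 0 ('d'): unique! => answer = 0

0


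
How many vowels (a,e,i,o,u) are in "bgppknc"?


Input: bgppknc
Checking each character:
  'b' at position 0: consonant
  'g' at position 1: consonant
  'p' at position 2: consonant
  'p' at position 3: consonant
  'k' at position 4: consonant
  'n' at position 5: consonant
  'c' at position 6: consonant
Total vowels: 0

0


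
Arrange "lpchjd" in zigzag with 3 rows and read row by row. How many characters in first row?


Zigzag "lpchjd" into 3 rows:
Placing characters:
  'l' => row 0
  'p' => row 1
  'c' => row 2
  'h' => row 1
  'j' => row 0
  'd' => row 1
Rows:
  Row 0: "lj"
  Row 1: "phd"
  Row 2: "c"
First row length: 2

2


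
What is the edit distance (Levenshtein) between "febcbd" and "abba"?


Computing edit distance: "febcbd" -> "abba"
DP table:
           a    b    b    a
      0    1    2    3    4
  f   1    1    2    3    4
  e   2    2    2    3    4
  b   3    3    2    2    3
  c   4    4    3    3    3
  b   5    5    4    3    4
  d   6    6    5    4    4
Edit distance = dp[6][4] = 4

4


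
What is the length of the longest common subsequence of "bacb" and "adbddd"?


LCS of "bacb" and "adbddd"
DP table:
           a    d    b    d    d    d
      0    0    0    0    0    0    0
  b   0    0    0    1    1    1    1
  a   0    1    1    1    1    1    1
  c   0    1    1    1    1    1    1
  b   0    1    1    2    2    2    2
LCS length = dp[4][6] = 2

2


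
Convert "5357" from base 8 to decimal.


Input: "5357" in base 8
Positional expansion:
  Digit '5' (value 5) x 8^3 = 2560
  Digit '3' (value 3) x 8^2 = 192
  Digit '5' (value 5) x 8^1 = 40
  Digit '7' (value 7) x 8^0 = 7
Sum = 2799

2799


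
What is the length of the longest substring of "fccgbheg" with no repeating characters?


Input: "fccgbheg"
Sliding window (track last position of each char):
  Position 0 ('f'): window [0,0] length 1 -- new best
  Position 1 ('c'): window [0,1] length 2 -- new best
  Position 2 ('c'): repeat (last at 1), move window start to 2
  Position 2 ('c'): window [2,2] length 1
  Position 3 ('g'): window [2,3] length 2
  Position 4 ('b'): window [2,4] length 3 -- new best
  Position 5 ('h'): window [2,5] length 4 -- new best
  Position 6 ('e'): window [2,6] length 5 -- new best
  Position 7 ('g'): repeat (last at 3), move window start to 4
  Position 7 ('g'): window [4,7] length 4
Longest substring with no repeats: "cgbhe" with length 5

5


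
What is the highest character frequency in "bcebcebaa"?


Input: bcebcebaa
Character counts:
  'a': 2
  'b': 3
  'c': 2
  'e': 2
Maximum frequency: 3

3


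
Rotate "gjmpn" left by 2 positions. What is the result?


Input: "gjmpn", rotate left by 2
First 2 characters: "gj"
Remaining characters: "mpn"
Concatenate remaining + first: "mpn" + "gj" = "mpngj"

mpngj


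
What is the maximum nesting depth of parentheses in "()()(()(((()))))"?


Input: "()()(()(((()))))"
Tracking depth:
  Position 0 '(': depth becomes 1
  Position 1 ')': depth becomes 0
  Position 2 '(': depth becomes 1
  Position 3 ')': depth becomes 0
  Position 4 '(': depth becomes 1
  Position 5 '(': depth becomes 2
  Position 6 ')': depth becomes 1
  Position 7 '(': depth becomes 2
  Position 8 '(': depth becomes 3
  Position 9 '(': depth becomes 4
  Position 10 '(': depth becomes 5
  Position 11 ')': depth becomes 4
  Position 12 ')': depth becomes 3
  Position 13 ')': depth becomes 2
  Position 14 ')': depth becomes 1
  Position 15 ')': depth becomes 0
Maximum depth reached: 5

5


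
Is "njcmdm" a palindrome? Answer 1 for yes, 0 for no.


Input: njcmdm
Reversed: mdmcjn
  Compare pos 0 ('n') with pos 5 ('m'): MISMATCH
  Compare pos 1 ('j') with pos 4 ('d'): MISMATCH
  Compare pos 2 ('c') with pos 3 ('m'): MISMATCH
Result: not a palindrome

0
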